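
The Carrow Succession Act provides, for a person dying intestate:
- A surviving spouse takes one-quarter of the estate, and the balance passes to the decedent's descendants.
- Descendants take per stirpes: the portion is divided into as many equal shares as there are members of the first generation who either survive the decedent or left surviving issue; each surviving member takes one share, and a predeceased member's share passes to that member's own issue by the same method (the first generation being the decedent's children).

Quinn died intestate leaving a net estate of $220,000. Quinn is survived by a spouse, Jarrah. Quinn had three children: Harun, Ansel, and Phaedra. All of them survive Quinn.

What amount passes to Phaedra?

Jarrah takes one-quarter of $220,000 = $55,000. The remaining $165,000 passes to the descendants.
The descendants' portion ($165,000) is divided into 3 shares of $55,000: Harun, Ansel, and Phaedra each take $55,000.

Phaedra receives $55,000.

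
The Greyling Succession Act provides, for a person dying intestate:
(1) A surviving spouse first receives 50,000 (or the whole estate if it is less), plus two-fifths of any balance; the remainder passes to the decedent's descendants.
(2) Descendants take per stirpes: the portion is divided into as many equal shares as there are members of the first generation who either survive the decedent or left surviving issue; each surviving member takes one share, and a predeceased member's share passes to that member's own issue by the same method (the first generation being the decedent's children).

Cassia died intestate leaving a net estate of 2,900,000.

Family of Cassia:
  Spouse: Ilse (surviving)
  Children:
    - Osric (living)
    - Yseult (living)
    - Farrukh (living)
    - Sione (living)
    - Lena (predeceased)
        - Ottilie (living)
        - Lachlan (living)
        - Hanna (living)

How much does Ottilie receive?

Ottilie receives 114,000.

Ilse first takes 50,000, leaving a balance of 2,850,000. Ilse then takes two-fifths of the balance (1,140,000), for a total of 1,190,000. The remaining 1,710,000 passes to the descendants.
The descendants' portion (1,710,000) is divided into 5 shares of 342,000: Osric, Yseult, Farrukh, and Sione each take 342,000; Lena's 342,000 share passes to Lena's issue.
Lena's share (342,000) is divided into 3 shares of 114,000: Ottilie, Lachlan, and Hanna each take 114,000.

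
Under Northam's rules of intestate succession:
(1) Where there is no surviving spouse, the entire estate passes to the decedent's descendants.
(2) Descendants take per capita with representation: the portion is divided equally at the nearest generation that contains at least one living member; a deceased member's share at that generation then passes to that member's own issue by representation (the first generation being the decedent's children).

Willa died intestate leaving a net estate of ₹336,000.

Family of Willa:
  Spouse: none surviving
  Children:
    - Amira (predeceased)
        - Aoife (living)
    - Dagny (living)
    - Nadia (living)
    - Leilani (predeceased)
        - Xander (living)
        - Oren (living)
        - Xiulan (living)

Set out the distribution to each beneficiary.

Aoife: ₹84,000; Dagny: ₹84,000; Nadia: ₹84,000; Xander: ₹28,000; Oren: ₹28,000; Xiulan: ₹28,000

The entire ₹336,000 passes to the descendants.
That amount (₹336,000) is divided into 4 shares of ₹84,000: Dagny and Nadia each take ₹84,000; Amira's ₹84,000 share passes to Amira's issue; Leilani's ₹84,000 share passes to Leilani's issue.
Amira's share (₹84,000) passes entirely to Aoife.
Leilani's share (₹84,000) is divided into 3 shares of ₹28,000: Xander, Oren, and Xiulan each take ₹28,000.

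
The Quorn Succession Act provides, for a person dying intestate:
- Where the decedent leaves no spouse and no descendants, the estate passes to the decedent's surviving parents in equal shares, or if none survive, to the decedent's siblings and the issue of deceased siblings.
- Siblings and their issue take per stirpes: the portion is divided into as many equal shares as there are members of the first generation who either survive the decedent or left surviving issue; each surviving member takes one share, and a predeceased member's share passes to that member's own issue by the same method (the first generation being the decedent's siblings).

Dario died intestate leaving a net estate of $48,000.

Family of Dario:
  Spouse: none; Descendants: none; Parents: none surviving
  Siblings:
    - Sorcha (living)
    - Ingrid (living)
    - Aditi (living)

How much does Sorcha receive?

The entire $48,000 passes to the siblings and their issue.
That amount ($48,000) is divided into 3 shares of $16,000: Sorcha, Ingrid, and Aditi each take $16,000.

Sorcha receives $16,000.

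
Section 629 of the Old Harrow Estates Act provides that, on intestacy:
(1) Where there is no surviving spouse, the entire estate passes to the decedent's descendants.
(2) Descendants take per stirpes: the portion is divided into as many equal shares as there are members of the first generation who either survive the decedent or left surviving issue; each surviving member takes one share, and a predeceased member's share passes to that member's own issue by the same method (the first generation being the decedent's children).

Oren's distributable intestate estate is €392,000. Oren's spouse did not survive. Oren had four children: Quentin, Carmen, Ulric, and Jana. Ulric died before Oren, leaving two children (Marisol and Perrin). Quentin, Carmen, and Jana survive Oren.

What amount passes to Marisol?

Marisol receives €49,000.

The entire €392,000 passes to the descendants.
That amount (€392,000) is divided into 4 shares of €98,000: Quentin, Carmen, and Jana each take €98,000; Ulric's €98,000 share passes to Ulric's issue.
Ulric's share (€98,000) is divided into 2 shares of €49,000: Marisol and Perrin each take €49,000.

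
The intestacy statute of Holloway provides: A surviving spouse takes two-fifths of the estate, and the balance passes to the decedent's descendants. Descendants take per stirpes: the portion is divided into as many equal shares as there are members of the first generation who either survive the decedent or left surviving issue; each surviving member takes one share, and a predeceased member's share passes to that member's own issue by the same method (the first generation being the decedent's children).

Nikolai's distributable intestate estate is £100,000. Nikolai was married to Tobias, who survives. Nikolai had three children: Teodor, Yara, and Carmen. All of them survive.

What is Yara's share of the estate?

Yara receives £20,000.

Tobias takes two-fifths of £100,000 = £40,000. The remaining £60,000 passes to the descendants.
The descendants' portion (£60,000) is divided into 3 shares of £20,000: Teodor, Yara, and Carmen each take £20,000.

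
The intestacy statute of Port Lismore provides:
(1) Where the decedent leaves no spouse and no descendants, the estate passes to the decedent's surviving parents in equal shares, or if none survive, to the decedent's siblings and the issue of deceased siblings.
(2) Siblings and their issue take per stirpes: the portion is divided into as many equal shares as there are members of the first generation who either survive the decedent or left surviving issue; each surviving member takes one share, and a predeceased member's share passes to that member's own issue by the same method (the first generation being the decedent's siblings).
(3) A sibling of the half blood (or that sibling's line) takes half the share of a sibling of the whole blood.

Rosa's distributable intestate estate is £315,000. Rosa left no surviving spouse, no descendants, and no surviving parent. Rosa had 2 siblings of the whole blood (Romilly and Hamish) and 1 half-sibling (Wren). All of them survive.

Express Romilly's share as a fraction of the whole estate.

Romilly receives 2/5 of the estate.

The entire £315,000 passes to the siblings and their issue.
Counting each half-blood sibling's line as half a unit, there are 5/2 units in £315,000, so one unit is £126,000. Whole-blood lines (Romilly and Hamish) take £126,000 each; half-blood lines (Wren) take £63,000 each.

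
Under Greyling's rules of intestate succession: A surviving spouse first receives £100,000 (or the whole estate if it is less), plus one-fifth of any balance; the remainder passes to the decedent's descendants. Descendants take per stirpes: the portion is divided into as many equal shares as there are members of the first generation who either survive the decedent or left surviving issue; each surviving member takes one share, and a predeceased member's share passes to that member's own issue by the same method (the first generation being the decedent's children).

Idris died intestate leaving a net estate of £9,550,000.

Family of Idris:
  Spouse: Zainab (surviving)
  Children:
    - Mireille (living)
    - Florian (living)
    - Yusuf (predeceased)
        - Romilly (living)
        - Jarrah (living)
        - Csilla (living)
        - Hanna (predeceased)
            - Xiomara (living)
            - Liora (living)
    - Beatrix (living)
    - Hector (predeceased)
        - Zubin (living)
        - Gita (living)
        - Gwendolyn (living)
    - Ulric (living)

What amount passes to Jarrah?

Jarrah receives £315,000.

Zainab first takes £100,000, leaving a balance of £9,450,000. Zainab then takes one-fifth of the balance (£1,890,000), for a total of £1,990,000. The remaining £7,560,000 passes to the descendants.
The descendants' portion (£7,560,000) is divided into 6 shares of £1,260,000: Mireille, Florian, Beatrix, and Ulric each take £1,260,000; Yusuf's £1,260,000 share passes to Yusuf's issue; Hector's £1,260,000 share passes to Hector's issue.
Yusuf's share (£1,260,000) is divided into 4 shares of £315,000: Romilly, Jarrah, and Csilla each take £315,000; Hanna's £315,000 share passes to Hanna's issue.
Hanna's share (£315,000) is divided into 2 shares of £157,500: Xiomara and Liora each take £157,500.
Hector's share (£1,260,000) is divided into 3 shares of £420,000: Zubin, Gita, and Gwendolyn each take £420,000.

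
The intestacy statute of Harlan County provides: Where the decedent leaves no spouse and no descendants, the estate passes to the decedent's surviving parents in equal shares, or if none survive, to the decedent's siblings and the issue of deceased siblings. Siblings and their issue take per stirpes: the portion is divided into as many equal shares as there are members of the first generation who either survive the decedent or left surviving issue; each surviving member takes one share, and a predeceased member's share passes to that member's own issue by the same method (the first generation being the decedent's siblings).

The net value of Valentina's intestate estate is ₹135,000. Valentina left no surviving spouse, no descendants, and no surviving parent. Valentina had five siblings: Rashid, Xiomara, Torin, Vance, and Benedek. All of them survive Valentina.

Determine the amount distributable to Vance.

The entire ₹135,000 passes to the siblings and their issue.
That amount (₹135,000) is divided into 5 shares of ₹27,000: Rashid, Xiomara, Torin, Vance, and Benedek each take ₹27,000.

Vance receives ₹27,000.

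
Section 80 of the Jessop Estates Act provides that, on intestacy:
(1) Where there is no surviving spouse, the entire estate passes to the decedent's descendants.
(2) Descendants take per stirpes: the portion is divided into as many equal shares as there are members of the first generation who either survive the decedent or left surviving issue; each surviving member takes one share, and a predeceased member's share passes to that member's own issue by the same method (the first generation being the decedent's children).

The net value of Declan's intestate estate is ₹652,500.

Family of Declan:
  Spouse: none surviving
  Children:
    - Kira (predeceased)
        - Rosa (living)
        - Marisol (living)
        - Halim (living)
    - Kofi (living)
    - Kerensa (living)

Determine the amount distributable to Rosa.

The entire ₹652,500 passes to the descendants.
That amount (₹652,500) is divided into 3 shares of ₹217,500: Kofi and Kerensa each take ₹217,500; Kira's ₹217,500 share passes to Kira's issue.
Kira's share (₹217,500) is divided into 3 shares of ₹72,500: Rosa, Marisol, and Halim each take ₹72,500.

Rosa receives ₹72,500.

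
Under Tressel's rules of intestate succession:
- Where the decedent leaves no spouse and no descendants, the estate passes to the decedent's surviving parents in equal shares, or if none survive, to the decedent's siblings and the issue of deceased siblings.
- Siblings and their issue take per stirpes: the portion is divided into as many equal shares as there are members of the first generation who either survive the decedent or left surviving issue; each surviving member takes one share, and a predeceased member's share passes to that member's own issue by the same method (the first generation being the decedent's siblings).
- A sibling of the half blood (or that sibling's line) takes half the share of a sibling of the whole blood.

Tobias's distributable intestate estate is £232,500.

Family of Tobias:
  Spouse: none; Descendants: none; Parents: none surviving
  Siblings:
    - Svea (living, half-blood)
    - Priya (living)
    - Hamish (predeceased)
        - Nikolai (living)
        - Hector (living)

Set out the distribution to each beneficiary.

The entire £232,500 passes to the siblings and their issue.
Counting each half-blood sibling's line as half a unit, there are 5/2 units in £232,500, so one unit is £93,000. Whole-blood lines (Priya and Hamish) take £93,000 each; half-blood lines (Svea) take £46,500 each.
Hamish's share (£93,000) is divided into 2 shares of £46,500: Nikolai and Hector each take £46,500.

Svea: £46,500; Priya: £93,000; Nikolai: £46,500; Hector: £46,500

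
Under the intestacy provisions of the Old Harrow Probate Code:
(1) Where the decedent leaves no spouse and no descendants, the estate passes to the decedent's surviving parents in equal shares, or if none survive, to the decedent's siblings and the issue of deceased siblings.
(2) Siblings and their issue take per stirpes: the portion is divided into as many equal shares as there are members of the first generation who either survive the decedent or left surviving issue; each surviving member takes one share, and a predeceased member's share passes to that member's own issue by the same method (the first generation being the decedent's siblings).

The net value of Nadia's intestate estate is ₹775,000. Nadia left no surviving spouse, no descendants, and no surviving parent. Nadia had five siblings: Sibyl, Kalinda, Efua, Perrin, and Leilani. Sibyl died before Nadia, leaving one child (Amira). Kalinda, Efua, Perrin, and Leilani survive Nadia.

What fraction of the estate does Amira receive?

The entire ₹775,000 passes to the siblings and their issue.
That amount (₹775,000) is divided into 5 shares of ₹155,000: Kalinda, Efua, Perrin, and Leilani each take ₹155,000; Sibyl's ₹155,000 share passes to Sibyl's issue.
Sibyl's share (₹155,000) passes entirely to Amira.

Amira receives 1/5 of the estate.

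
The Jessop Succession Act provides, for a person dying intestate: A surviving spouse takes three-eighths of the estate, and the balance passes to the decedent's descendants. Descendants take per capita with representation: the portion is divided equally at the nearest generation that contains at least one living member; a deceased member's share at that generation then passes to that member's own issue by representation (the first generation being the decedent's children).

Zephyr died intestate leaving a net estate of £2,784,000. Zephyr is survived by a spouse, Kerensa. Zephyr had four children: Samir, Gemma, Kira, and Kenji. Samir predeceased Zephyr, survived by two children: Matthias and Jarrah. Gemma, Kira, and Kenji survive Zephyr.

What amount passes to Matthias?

Kerensa takes three-eighths of £2,784,000 = £1,044,000. The remaining £1,740,000 passes to the descendants.
The descendants' portion (£1,740,000) is divided into 4 shares of £435,000: Gemma, Kira, and Kenji each take £435,000; Samir's £435,000 share passes to Samir's issue.
Samir's share (£435,000) is divided into 2 shares of £217,500: Matthias and Jarrah each take £217,500.

Matthias receives £217,500.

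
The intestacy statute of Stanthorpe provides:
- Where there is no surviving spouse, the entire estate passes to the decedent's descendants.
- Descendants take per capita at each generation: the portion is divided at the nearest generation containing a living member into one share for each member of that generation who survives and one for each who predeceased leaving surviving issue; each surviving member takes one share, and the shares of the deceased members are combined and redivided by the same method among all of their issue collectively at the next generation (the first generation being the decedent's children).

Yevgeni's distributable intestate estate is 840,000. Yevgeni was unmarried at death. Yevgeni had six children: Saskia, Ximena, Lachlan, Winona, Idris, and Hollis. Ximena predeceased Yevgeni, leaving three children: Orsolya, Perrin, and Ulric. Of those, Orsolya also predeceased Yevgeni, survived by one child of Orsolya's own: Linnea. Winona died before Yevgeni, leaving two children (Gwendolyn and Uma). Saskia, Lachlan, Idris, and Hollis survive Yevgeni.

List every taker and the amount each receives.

The entire 840,000 passes to the descendants.
That amount (840,000) is divided at the children's generation into 6 shares of 140,000. Saskia, Lachlan, Idris, and Hollis each take 140,000. The 2 shares of the deceased (Ximena and Winona) are combined into a pool of 280,000.
That pool (280,000) is divided at the grandchildren's generation into 5 shares of 56,000. Perrin, Ulric, Gwendolyn, and Uma each take 56,000. The remaining share for the deceased Orsolya (56,000) is carried to the next generation.
That pool (56,000) passes entirely to Linnea, the sole taker at the great-grandchildren's generation.

Saskia: 140,000; Linnea: 56,000; Perrin: 56,000; Ulric: 56,000; Lachlan: 140,000; Gwendolyn: 56,000; Uma: 56,000; Idris: 140,000; Hollis: 140,000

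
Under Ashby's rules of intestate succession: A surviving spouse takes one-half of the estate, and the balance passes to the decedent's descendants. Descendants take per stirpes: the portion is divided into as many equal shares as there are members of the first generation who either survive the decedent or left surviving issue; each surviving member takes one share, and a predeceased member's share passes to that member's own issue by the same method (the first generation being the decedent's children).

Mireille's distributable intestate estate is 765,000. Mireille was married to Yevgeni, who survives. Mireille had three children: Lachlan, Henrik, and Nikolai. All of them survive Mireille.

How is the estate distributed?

Yevgeni takes one-half of 765,000 = 382,500. The remaining 382,500 passes to the descendants.
The descendants' portion (382,500) is divided into 3 shares of 127,500: Lachlan, Henrik, and Nikolai each take 127,500.

Yevgeni: 382,500; Lachlan: 127,500; Henrik: 127,500; Nikolai: 127,500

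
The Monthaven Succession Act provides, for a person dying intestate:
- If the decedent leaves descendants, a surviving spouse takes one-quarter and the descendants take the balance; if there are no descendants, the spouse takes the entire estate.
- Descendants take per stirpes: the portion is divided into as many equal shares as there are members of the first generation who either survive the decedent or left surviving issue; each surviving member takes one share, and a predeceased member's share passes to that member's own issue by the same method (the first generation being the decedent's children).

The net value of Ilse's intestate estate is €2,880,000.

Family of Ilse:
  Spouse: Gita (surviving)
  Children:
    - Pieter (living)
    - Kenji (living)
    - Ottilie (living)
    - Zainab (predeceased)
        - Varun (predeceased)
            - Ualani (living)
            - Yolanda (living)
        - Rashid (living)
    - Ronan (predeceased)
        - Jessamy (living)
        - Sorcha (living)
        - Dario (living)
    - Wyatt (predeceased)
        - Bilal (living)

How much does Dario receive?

Gita takes one-quarter of €2,880,000 = €720,000. The remaining €2,160,000 passes to the descendants.
The descendants' portion (€2,160,000) is divided into 6 shares of €360,000: Pieter, Kenji, and Ottilie each take €360,000; Zainab's €360,000 share passes to Zainab's issue; Ronan's €360,000 share passes to Ronan's issue; Wyatt's €360,000 share passes to Wyatt's issue.
Zainab's share (€360,000) is divided into 2 shares of €180,000: Rashid takes €180,000; Varun's €180,000 share passes to Varun's issue.
Varun's share (€180,000) is divided into 2 shares of €90,000: Ualani and Yolanda each take €90,000.
Ronan's share (€360,000) is divided into 3 shares of €120,000: Jessamy, Sorcha, and Dario each take €120,000.
Wyatt's share (€360,000) passes entirely to Bilal.

Dario receives €120,000.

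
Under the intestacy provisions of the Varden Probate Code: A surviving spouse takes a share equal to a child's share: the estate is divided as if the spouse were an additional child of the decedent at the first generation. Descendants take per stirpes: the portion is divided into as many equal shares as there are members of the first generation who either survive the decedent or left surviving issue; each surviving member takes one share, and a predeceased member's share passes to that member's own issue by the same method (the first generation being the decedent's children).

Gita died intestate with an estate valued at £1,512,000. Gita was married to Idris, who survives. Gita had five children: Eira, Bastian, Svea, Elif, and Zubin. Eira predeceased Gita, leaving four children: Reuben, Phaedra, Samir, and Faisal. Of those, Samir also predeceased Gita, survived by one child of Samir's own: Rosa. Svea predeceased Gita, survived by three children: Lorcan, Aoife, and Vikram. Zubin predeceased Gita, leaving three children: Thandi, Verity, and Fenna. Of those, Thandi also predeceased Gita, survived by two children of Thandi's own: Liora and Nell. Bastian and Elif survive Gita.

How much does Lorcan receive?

The spouse counts as an additional share at the children's level, so there are 6 primary shares of £252,000. Idris takes one such share (£252,000).
The children's combined portion (£1,260,000) is divided into 5 shares of £252,000: Bastian and Elif each take £252,000; Eira's £252,000 share passes to Eira's issue; Svea's £252,000 share passes to Svea's issue; Zubin's £252,000 share passes to Zubin's issue.
Eira's share (£252,000) is divided into 4 shares of £63,000: Reuben, Phaedra, and Faisal each take £63,000; Samir's £63,000 share passes to Samir's issue.
Samir's share (£63,000) passes entirely to Rosa.
Svea's share (£252,000) is divided into 3 shares of £84,000: Lorcan, Aoife, and Vikram each take £84,000.
Zubin's share (£252,000) is divided into 3 shares of £84,000: Verity and Fenna each take £84,000; Thandi's £84,000 share passes to Thandi's issue.
Thandi's share (£84,000) is divided into 2 shares of £42,000: Liora and Nell each take £42,000.

Lorcan receives £84,000.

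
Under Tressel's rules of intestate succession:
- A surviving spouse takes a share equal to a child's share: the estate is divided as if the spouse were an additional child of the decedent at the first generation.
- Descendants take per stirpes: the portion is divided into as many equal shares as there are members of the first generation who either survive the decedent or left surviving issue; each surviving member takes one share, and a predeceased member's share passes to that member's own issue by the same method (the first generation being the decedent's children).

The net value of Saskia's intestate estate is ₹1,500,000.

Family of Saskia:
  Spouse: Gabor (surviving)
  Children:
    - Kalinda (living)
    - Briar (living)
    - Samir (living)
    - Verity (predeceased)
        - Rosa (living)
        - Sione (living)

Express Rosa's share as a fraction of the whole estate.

The spouse counts as an additional share at the children's level, so there are 5 primary shares of ₹300,000. Gabor takes one such share (₹300,000).
The children's combined portion (₹1,200,000) is divided into 4 shares of ₹300,000: Kalinda, Briar, and Samir each take ₹300,000; Verity's ₹300,000 share passes to Verity's issue.
Verity's share (₹300,000) is divided into 2 shares of ₹150,000: Rosa and Sione each take ₹150,000.

Rosa receives 1/10 of the estate.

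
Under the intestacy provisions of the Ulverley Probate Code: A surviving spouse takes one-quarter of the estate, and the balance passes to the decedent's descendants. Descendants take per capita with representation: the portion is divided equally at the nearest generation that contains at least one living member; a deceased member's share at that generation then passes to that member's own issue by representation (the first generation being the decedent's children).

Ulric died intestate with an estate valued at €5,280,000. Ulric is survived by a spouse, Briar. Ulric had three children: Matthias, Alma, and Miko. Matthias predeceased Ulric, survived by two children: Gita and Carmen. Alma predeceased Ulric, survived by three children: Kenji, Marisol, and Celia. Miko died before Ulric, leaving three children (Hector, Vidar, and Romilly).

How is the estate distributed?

Briar: €1,320,000; Gita: €495,000; Carmen: €495,000; Kenji: €495,000; Marisol: €495,000; Celia: €495,000; Hector: €495,000; Vidar: €495,000; Romilly: €495,000

Briar takes one-quarter of €5,280,000 = €1,320,000. The remaining €3,960,000 passes to the descendants.
No child survives, so the initial division is made at the grandchildren's generation.
The descendants' portion (€3,960,000) is divided into 8 shares of €495,000: Gita, Carmen, Kenji, Marisol, Celia, Hector, Vidar, and Romilly each take €495,000.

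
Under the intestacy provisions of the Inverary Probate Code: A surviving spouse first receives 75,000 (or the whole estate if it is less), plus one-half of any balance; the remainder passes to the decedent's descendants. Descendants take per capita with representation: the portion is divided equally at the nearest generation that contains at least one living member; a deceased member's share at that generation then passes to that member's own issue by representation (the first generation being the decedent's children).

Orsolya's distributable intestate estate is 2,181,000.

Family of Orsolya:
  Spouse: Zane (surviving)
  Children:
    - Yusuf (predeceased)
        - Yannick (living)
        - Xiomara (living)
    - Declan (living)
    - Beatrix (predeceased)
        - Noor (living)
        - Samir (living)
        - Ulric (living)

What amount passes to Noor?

Zane first takes 75,000, leaving a balance of 2,106,000. Zane then takes one-half of the balance (1,053,000), for a total of 1,128,000. The remaining 1,053,000 passes to the descendants.
The descendants' portion (1,053,000) is divided into 3 shares of 351,000: Declan takes 351,000; Yusuf's 351,000 share passes to Yusuf's issue; Beatrix's 351,000 share passes to Beatrix's issue.
Yusuf's share (351,000) is divided into 2 shares of 175,500: Yannick and Xiomara each take 175,500.
Beatrix's share (351,000) is divided into 3 shares of 117,000: Noor, Samir, and Ulric each take 117,000.

Noor receives 117,000.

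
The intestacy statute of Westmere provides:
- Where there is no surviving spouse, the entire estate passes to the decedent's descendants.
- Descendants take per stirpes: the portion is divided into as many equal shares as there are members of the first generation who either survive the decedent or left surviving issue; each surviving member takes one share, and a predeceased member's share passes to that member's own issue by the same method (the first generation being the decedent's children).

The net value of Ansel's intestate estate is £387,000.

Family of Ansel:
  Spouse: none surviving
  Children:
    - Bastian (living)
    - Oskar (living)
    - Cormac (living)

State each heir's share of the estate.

Bastian: £129,000; Oskar: £129,000; Cormac: £129,000

The entire £387,000 passes to the descendants.
That amount (£387,000) is divided into 3 shares of £129,000: Bastian, Oskar, and Cormac each take £129,000.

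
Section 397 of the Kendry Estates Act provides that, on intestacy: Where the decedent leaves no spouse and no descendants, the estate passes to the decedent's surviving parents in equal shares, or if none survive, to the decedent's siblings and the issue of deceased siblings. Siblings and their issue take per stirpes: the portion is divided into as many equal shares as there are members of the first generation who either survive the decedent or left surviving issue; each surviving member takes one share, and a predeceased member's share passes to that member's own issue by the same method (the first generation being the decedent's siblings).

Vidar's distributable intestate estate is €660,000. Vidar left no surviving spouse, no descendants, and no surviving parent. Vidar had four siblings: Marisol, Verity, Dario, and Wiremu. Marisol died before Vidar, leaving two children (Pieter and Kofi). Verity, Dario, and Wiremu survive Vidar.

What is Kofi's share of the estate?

Kofi receives €82,500.

The entire €660,000 passes to the siblings and their issue.
That amount (€660,000) is divided into 4 shares of €165,000: Verity, Dario, and Wiremu each take €165,000; Marisol's €165,000 share passes to Marisol's issue.
Marisol's share (€165,000) is divided into 2 shares of €82,500: Pieter and Kofi each take €82,500.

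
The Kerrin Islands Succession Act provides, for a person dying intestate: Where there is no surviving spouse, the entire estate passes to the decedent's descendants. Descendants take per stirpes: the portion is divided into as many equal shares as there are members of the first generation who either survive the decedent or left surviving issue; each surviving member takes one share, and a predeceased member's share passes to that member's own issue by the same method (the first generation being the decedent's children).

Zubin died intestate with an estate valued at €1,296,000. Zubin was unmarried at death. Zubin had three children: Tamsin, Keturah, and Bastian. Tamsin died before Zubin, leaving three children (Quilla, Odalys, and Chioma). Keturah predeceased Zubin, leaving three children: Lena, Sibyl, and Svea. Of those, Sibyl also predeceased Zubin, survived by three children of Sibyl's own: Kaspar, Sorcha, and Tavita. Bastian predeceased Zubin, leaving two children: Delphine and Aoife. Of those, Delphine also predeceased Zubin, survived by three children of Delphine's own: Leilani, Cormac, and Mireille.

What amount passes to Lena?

The entire €1,296,000 passes to the descendants.
That amount (€1,296,000) is divided into 3 shares of €432,000: Tamsin's €432,000 share passes to Tamsin's issue; Keturah's €432,000 share passes to Keturah's issue; Bastian's €432,000 share passes to Bastian's issue.
Tamsin's share (€432,000) is divided into 3 shares of €144,000: Quilla, Odalys, and Chioma each take €144,000.
Keturah's share (€432,000) is divided into 3 shares of €144,000: Lena and Svea each take €144,000; Sibyl's €144,000 share passes to Sibyl's issue.
Sibyl's share (€144,000) is divided into 3 shares of €48,000: Kaspar, Sorcha, and Tavita each take €48,000.
Bastian's share (€432,000) is divided into 2 shares of €216,000: Aoife takes €216,000; Delphine's €216,000 share passes to Delphine's issue.
Delphine's share (€216,000) is divided into 3 shares of €72,000: Leilani, Cormac, and Mireille each take €72,000.

Lena receives €144,000.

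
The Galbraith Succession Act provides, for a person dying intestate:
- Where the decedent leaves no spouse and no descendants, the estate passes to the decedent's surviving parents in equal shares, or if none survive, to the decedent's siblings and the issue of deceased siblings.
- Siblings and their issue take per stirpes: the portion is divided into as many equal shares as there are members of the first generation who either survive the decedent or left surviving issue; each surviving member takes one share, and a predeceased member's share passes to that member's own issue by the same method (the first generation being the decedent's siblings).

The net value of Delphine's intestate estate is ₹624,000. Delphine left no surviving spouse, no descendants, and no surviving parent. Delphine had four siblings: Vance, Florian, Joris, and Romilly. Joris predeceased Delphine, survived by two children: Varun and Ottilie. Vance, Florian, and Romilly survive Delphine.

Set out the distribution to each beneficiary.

The entire ₹624,000 passes to the siblings and their issue.
That amount (₹624,000) is divided into 4 shares of ₹156,000: Vance, Florian, and Romilly each take ₹156,000; Joris's ₹156,000 share passes to Joris's issue.
Joris's share (₹156,000) is divided into 2 shares of ₹78,000: Varun and Ottilie each take ₹78,000.

Vance: ₹156,000; Florian: ₹156,000; Varun: ₹78,000; Ottilie: ₹78,000; Romilly: ₹156,000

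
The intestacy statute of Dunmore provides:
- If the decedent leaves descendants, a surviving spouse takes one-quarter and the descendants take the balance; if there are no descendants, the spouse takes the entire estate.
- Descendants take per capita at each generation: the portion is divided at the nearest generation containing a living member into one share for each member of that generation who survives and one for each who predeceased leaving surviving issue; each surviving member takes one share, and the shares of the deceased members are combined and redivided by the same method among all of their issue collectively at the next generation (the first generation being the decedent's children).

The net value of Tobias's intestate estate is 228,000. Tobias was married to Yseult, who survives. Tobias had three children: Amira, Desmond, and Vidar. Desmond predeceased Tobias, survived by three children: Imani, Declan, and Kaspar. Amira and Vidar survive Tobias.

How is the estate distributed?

Yseult takes one-quarter of 228,000 = 57,000. The remaining 171,000 passes to the descendants.
The descendants' portion (171,000) is divided at the children's generation into 3 shares of 57,000. Amira and Vidar each take 57,000. The remaining share for the deceased Desmond (57,000) is carried to the next generation.
That pool (57,000) is divided at the grandchildren's generation equally among Imani, Declan, and Kaspar: 19,000 each.

Yseult: 57,000; Amira: 57,000; Imani: 19,000; Declan: 19,000; Kaspar: 19,000; Vidar: 57,000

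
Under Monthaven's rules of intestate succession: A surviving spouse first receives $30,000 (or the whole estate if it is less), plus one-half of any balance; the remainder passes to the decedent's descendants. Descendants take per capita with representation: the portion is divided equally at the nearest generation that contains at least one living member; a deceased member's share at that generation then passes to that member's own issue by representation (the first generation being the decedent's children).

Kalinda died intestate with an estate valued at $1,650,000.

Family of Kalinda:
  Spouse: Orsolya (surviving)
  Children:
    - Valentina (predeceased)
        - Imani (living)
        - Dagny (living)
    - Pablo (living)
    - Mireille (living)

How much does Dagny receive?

Orsolya first takes $30,000, leaving a balance of $1,620,000. Orsolya then takes one-half of the balance ($810,000), for a total of $840,000. The remaining $810,000 passes to the descendants.
The descendants' portion ($810,000) is divided into 3 shares of $270,000: Pablo and Mireille each take $270,000; Valentina's $270,000 share passes to Valentina's issue.
Valentina's share ($270,000) is divided into 2 shares of $135,000: Imani and Dagny each take $135,000.

Dagny receives $135,000.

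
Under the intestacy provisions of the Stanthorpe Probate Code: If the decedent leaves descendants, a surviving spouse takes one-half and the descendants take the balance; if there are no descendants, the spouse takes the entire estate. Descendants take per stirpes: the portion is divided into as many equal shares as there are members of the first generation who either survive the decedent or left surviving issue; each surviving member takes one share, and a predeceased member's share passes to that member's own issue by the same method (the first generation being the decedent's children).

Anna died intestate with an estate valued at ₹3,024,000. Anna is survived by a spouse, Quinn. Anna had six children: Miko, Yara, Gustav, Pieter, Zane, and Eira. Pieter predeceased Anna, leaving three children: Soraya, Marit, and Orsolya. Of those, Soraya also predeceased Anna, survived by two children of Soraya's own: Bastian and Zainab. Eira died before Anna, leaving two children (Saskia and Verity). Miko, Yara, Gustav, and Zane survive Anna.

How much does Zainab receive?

Zainab receives ₹42,000.

Quinn takes one-half of ₹3,024,000 = ₹1,512,000. The remaining ₹1,512,000 passes to the descendants.
The descendants' portion (₹1,512,000) is divided into 6 shares of ₹252,000: Miko, Yara, Gustav, and Zane each take ₹252,000; Pieter's ₹252,000 share passes to Pieter's issue; Eira's ₹252,000 share passes to Eira's issue.
Pieter's share (₹252,000) is divided into 3 shares of ₹84,000: Marit and Orsolya each take ₹84,000; Soraya's ₹84,000 share passes to Soraya's issue.
Soraya's share (₹84,000) is divided into 2 shares of ₹42,000: Bastian and Zainab each take ₹42,000.
Eira's share (₹252,000) is divided into 2 shares of ₹126,000: Saskia and Verity each take ₹126,000.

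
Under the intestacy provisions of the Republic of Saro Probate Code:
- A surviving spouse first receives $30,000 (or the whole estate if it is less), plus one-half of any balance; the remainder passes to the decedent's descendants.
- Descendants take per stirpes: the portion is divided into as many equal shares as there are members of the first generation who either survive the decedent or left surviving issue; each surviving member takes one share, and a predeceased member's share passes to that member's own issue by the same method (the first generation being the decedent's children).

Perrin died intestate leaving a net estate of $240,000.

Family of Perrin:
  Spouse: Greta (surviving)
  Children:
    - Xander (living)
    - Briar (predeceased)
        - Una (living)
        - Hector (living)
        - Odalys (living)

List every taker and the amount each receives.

Greta first takes $30,000, leaving a balance of $210,000. Greta then takes one-half of the balance ($105,000), for a total of $135,000. The remaining $105,000 passes to the descendants.
The descendants' portion ($105,000) is divided into 2 shares of $52,500: Xander takes $52,500; Briar's $52,500 share passes to Briar's issue.
Briar's share ($52,500) is divided into 3 shares of $17,500: Una, Hector, and Odalys each take $17,500.

Greta: $135,000; Xander: $52,500; Una: $17,500; Hector: $17,500; Odalys: $17,500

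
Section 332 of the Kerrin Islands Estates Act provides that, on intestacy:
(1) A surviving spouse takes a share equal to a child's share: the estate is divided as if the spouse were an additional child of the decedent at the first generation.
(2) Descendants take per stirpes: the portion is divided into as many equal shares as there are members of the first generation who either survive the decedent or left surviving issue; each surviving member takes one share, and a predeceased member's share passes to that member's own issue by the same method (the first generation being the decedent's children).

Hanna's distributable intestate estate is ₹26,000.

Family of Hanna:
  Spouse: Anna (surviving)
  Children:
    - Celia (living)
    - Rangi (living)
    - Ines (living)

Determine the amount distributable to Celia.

The spouse counts as an additional share at the children's level, so there are 4 primary shares of ₹6,500. Anna takes one such share (₹6,500).
The children's combined portion (₹19,500) is divided into 3 shares of ₹6,500: Celia, Rangi, and Ines each take ₹6,500.

Celia receives ₹6,500.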